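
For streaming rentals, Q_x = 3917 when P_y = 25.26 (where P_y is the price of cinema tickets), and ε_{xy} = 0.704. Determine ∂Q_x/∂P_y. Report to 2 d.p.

ε = (∂Q_x/∂P_y)·(P_y/Q_x) ⇒ ∂Q_x/∂P_y = ε·Q_x/P_y = 0.704 × 3917/25.26 ≈ 109.17.

109.17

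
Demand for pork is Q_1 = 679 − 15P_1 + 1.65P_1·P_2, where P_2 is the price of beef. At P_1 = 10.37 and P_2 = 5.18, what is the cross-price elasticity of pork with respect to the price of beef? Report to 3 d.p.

At P_1 = 10.37 and P_2 = 5.18: Q_1 = 612.082.
∂Q_1/∂P_2 = 1.65P_1 = 1.65(10.37) = 17.1105.
ε = (∂Q_1/∂P_2)(P_2/Q_1) = 17.1105 × (5.18/612.082) ≈ 0.145.

0.145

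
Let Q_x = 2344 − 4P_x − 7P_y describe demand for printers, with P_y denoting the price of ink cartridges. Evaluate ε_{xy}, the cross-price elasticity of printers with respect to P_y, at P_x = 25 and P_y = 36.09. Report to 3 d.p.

At P_x = 25 and P_y = 36.09: Q_x = 1991.37.
∂Q_x/∂P_y = -7.
ε = (∂Q_x/∂P_y)(P_y/Q_x) = -7 × (36.09/1991.37) ≈ -0.127.

-0.127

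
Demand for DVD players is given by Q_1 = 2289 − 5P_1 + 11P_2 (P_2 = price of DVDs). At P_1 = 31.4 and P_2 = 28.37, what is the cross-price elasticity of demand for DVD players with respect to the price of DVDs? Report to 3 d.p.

At P_1 = 31.4 and P_2 = 28.37: Q_1 = 2444.07.
∂Q_1/∂P_2 = 11.
ε = (∂Q_1/∂P_2)(P_2/Q_1) = 11 × (28.37/2444.07) ≈ 0.128.
Since ε > 0, DVD players and DVDs are substitutes.

0.128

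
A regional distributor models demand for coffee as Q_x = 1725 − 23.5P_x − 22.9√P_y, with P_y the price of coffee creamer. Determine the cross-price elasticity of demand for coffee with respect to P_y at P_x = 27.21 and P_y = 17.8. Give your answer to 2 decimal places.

-0.05

At P_x = 27.21 and P_y = 17.8: Q_x = 988.950.
∂Q_x/∂P_y = -22.9/(2√P_y) = -22.9/(2√17.8) = -2.7139.
ε = (∂Q_x/∂P_y)(P_y/Q_x) = -2.7139 × (17.8/988.950) ≈ -0.05.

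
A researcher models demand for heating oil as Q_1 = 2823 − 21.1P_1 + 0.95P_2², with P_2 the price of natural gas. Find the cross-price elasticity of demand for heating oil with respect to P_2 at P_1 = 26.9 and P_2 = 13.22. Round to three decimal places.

0.137

At P_1 = 26.9 and P_2 = 13.22: Q_1 = 2421.440.
∂Q_1/∂P_2 = 1.9P_2 = 1.9(13.22) = 25.1180.
ε = (∂Q_1/∂P_2)(P_2/Q_1) = 25.1180 × (13.22/2421.440) ≈ 0.137.
ε > 0: substitutes.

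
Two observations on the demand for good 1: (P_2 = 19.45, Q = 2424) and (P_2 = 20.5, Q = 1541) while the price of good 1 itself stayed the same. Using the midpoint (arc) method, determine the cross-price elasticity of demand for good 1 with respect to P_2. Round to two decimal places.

-8.47

ΔQ_1 = 1541 − 2424 = -883; ΔP_2 = 20.5 − 19.45 = 1.05.
Midpoints: Q̄_1 = 1982.5, P̄_2 = 19.98.
ε = (ΔQ_1/Q̄_1)/(ΔP_2/P̄_2) = (-883/1982.5)/(1.05/19.98) ≈ -8.47.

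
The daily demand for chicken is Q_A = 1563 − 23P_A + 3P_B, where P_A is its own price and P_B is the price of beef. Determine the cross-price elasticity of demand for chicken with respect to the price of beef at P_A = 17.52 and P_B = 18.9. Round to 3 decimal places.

0.047

At P_A = 17.52 and P_B = 18.9: Q_A = 1216.74.
∂Q_A/∂P_B = 3.
ε = (∂Q_A/∂P_B)(P_B/Q_A) = 3 × (18.9/1216.74) ≈ 0.047.
Since ε > 0, chicken and beef are substitutes.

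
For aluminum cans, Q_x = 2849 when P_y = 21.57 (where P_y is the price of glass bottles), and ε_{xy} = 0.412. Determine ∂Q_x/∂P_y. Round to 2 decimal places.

54.42

ε = (∂Q_x/∂P_y)·(P_y/Q_x) ⇒ ∂Q_x/∂P_y = ε·Q_x/P_y = 0.412 × 2849/21.57 ≈ 54.42.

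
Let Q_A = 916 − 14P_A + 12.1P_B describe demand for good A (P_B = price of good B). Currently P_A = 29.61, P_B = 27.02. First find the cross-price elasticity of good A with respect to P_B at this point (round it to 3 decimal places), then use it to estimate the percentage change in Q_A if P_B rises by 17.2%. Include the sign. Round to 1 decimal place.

At P_A = 29.61, P_B = 27.02: Q_A = 828.402.
∂Q_A/∂P_B = 12.1.
ε = (∂Q_A/∂P_B)(P_B/Q_A) = 12.1000 × 27.02/828.402 ≈ 0.395.
%ΔQ_A ≈ ε × %ΔP_B = 0.395 × (17.2%) = 6.8%.

6.8%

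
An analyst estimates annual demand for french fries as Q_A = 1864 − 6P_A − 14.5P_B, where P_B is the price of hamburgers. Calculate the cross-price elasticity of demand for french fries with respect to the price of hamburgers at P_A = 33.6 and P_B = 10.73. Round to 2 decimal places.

-0.10

At P_A = 33.6 and P_B = 10.73: Q_A = 1506.815.
∂Q_A/∂P_B = -14.5.
ε = (∂Q_A/∂P_B)(P_B/Q_A) = -14.5 × (10.73/1506.815) ≈ -0.10.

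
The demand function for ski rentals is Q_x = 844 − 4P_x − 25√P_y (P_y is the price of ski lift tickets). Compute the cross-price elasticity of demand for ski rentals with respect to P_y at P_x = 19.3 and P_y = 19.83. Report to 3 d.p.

At P_x = 19.3 and P_y = 19.83: Q_x = 655.473.
∂Q_x/∂P_y = -25/(2√P_y) = -25/(2√19.83) = -2.8070.
ε = (∂Q_x/∂P_y)(P_y/Q_x) = -2.8070 × (19.83/655.473) ≈ -0.085.
ε < 0: complements.

-0.085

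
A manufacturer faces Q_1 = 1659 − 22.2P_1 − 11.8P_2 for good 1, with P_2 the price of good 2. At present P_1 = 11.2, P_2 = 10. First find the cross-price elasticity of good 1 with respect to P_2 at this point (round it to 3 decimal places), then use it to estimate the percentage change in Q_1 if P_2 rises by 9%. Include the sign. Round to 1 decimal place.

At P_1 = 11.2, P_2 = 10: Q_1 = 1292.36.
∂Q_1/∂P_2 = -11.8.
ε = (∂Q_1/∂P_2)(P_2/Q_1) = -11.8000 × 10/1292.36 ≈ -0.091.
%ΔQ_1 ≈ ε × %ΔP_2 = -0.091 × (9%) = -0.8%.

-0.8%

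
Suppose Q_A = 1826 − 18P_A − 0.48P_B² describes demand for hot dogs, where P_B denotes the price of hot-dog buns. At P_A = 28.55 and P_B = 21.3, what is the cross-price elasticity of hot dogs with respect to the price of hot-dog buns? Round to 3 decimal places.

At P_A = 28.55 and P_B = 21.3: Q_A = 1094.329.
∂Q_A/∂P_B = -0.96P_B = -0.96(21.3) = -20.4480.
ε = (∂Q_A/∂P_B)(P_B/Q_A) = -20.4480 × (21.3/1094.329) ≈ -0.398.

-0.398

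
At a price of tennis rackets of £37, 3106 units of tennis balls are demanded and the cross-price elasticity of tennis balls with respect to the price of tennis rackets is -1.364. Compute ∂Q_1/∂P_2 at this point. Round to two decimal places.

ε = (∂Q_1/∂P_2)·(P_2/Q_1) ⇒ ∂Q_1/∂P_2 = ε·Q_1/P_2 = -1.364 × 3106/37 ≈ -114.50.

-114.50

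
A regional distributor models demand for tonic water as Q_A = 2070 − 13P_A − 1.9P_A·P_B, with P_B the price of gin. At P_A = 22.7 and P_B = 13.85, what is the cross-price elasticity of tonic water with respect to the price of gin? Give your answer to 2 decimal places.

At P_A = 22.7 and P_B = 13.85: Q_A = 1177.550.
∂Q_A/∂P_B = -1.9P_A = -1.9(22.7) = -43.1300.
ε = (∂Q_A/∂P_B)(P_B/Q_A) = -43.1300 × (13.85/1177.550) ≈ -0.51.
ε < 0: complements.

-0.51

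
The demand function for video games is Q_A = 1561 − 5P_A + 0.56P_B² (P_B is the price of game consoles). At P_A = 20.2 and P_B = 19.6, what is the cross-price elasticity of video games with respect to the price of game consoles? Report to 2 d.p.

0.26

At P_A = 20.2 and P_B = 19.6: Q_A = 1675.130.
∂Q_A/∂P_B = 1.12P_B = 1.12(19.6) = 21.9520.
ε = (∂Q_A/∂P_B)(P_B/Q_A) = 21.9520 × (19.6/1675.130) ≈ 0.26.
ε > 0: substitutes.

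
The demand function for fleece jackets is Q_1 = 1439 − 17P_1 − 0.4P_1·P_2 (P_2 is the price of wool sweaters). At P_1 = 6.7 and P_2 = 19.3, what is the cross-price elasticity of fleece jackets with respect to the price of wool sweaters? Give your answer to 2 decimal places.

-0.04

At P_1 = 6.7 and P_2 = 19.3: Q_1 = 1273.376.
∂Q_1/∂P_2 = -0.4P_1 = -0.4(6.7) = -2.6800.
ε = (∂Q_1/∂P_2)(P_2/Q_1) = -2.6800 × (19.3/1273.376) ≈ -0.04.
ε < 0: complements.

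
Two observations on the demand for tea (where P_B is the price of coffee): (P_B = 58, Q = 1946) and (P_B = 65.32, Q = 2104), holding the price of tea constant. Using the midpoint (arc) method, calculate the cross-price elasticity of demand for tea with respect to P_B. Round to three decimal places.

ΔQ_A = 2104 − 1946 = 158; ΔP_B = 65.32 − 58 = 7.32.
Midpoints: Q̄_A = 2025.0, P̄_B = 61.66.
ε = (ΔQ_A/Q̄_A)/(ΔP_B/P̄_B) = (158/2025.0)/(7.32/61.66) ≈ 0.657.

0.657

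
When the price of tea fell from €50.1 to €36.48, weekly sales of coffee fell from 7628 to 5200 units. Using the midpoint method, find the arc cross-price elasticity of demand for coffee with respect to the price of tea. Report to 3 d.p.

1.203

ΔQ_A = 5200 − 7628 = -2428; ΔP_B = 36.48 − 50.1 = -13.62.
Midpoints: Q̄_A = 6414.0, P̄_B = 43.29.
ε = (ΔQ_A/Q̄_A)/(ΔP_B/P̄_B) = (-2428/6414.0)/(-13.62/43.29) ≈ 1.203.
ε > 0: coffee and tea are substitutes.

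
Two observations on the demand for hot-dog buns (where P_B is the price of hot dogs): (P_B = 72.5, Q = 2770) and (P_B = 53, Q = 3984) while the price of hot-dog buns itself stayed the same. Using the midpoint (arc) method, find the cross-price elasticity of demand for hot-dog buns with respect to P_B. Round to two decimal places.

-1.16

ΔQ_A = 3984 − 2770 = 1214; ΔP_B = 53 − 72.5 = -19.5.
Midpoints: Q̄_A = 3377.0, P̄_B = 62.75.
ε = (ΔQ_A/Q̄_A)/(ΔP_B/P̄_B) = (1214/3377.0)/(-19.5/62.75) ≈ -1.16.
ε < 0: hot-dog buns and hot dogs are complements.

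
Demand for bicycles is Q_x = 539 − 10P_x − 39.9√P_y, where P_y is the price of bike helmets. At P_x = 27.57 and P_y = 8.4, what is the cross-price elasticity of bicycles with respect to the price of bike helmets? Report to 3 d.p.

At P_x = 27.57 and P_y = 8.4: Q_x = 147.659.
∂Q_x/∂P_y = -39.9/(2√P_y) = -39.9/(2√8.4) = -6.8834.
ε = (∂Q_x/∂P_y)(P_y/Q_x) = -6.8834 × (8.4/147.659) ≈ -0.392.
ε < 0: complements.

-0.392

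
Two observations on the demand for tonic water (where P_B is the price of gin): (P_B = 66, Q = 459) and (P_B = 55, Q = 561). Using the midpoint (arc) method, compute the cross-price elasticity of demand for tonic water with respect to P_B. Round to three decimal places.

-1.100

ΔQ_A = 561 − 459 = 102; ΔP_B = 55 − 66 = -11.
Midpoints: Q̄_A = 510.0, P̄_B = 60.50.
ε = (ΔQ_A/Q̄_A)/(ΔP_B/P̄_B) = (102/510.0)/(-11/60.50) ≈ -1.100.
ε < 0: tonic water and gin are complements.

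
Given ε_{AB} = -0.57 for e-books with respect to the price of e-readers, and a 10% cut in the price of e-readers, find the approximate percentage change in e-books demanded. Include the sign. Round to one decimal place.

5.7%

%ΔQ ≈ ε × %ΔP of e-readers = -0.57 × (-10%) = 5.7%.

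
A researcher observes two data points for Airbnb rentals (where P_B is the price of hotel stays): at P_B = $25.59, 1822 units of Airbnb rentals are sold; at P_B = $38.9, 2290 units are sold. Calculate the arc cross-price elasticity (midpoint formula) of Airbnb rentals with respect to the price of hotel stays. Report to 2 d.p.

0.55

ΔQ_A = 2290 − 1822 = 468; ΔP_B = 38.9 − 25.59 = 13.31.
Midpoints: Q̄_A = 2056.0, P̄_B = 32.24.
ε = (ΔQ_A/Q̄_A)/(ΔP_B/P̄_B) = (468/2056.0)/(13.31/32.24) ≈ 0.55.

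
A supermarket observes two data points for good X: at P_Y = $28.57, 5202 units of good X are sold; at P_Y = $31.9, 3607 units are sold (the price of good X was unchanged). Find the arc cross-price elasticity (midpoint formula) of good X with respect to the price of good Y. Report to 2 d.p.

-3.29

ΔQ_X = 3607 − 5202 = -1595; ΔP_Y = 31.9 − 28.57 = 3.33.
Midpoints: Q̄_X = 4404.5, P̄_Y = 30.23.
ε = (ΔQ_X/Q̄_X)/(ΔP_Y/P̄_Y) = (-1595/4404.5)/(3.33/30.23) ≈ -3.29.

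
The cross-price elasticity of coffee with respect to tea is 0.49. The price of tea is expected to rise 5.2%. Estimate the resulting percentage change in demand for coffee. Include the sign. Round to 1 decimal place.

%ΔQ ≈ ε × %ΔP of tea = 0.49 × (5.2%) = 2.5%.

2.5%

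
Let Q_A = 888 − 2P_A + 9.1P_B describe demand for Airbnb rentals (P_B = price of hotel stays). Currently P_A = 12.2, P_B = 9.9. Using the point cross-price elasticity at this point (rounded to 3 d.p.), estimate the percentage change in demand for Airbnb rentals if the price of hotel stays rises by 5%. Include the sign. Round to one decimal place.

0.5%

At P_A = 12.2, P_B = 9.9: Q_A = 953.69.
∂Q_A/∂P_B = 9.1.
ε = (∂Q_A/∂P_B)(P_B/Q_A) = 9.1000 × 9.9/953.69 ≈ 0.094.
%ΔQ_A ≈ ε × %ΔP_B = 0.094 × (5%) = 0.5%.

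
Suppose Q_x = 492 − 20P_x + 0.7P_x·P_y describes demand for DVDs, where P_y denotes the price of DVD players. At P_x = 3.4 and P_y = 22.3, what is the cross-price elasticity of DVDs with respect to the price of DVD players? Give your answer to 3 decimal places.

At P_x = 3.4 and P_y = 22.3: Q_x = 477.074.
∂Q_x/∂P_y = 0.7P_x = 0.7(3.4) = 2.3800.
ε = (∂Q_x/∂P_y)(P_y/Q_x) = 2.3800 × (22.3/477.074) ≈ 0.111.

0.111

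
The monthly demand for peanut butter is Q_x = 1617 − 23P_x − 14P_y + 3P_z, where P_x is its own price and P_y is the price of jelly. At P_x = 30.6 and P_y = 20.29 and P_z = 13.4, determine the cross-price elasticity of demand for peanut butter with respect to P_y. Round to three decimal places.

At P_x = 30.6 and P_y = 20.29 and P_z = 13.4: Q_x = 669.34.
∂Q_x/∂P_y = -14.
ε = (∂Q_x/∂P_y)(P_y/Q_x) = -14 × (20.29/669.34) ≈ -0.424.
Since ε < 0, peanut butter and jelly are complements.

-0.424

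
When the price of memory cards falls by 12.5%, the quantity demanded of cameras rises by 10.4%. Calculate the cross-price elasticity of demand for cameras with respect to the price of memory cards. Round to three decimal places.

-0.832

ε = (%ΔQ of cameras) / (%ΔP of memory cards) = (10.4%) / (-12.5%) ≈ -0.832.
Negative cross-price elasticity: complements.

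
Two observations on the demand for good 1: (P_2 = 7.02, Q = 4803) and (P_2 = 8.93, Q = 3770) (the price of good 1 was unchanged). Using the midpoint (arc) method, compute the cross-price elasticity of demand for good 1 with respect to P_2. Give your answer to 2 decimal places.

ΔQ_1 = 3770 − 4803 = -1033; ΔP_2 = 8.93 − 7.02 = 1.91.
Midpoints: Q̄_1 = 4286.5, P̄_2 = 7.97.
ε = (ΔQ_1/Q̄_1)/(ΔP_2/P̄_2) = (-1033/4286.5)/(1.91/7.97) ≈ -1.01.

-1.01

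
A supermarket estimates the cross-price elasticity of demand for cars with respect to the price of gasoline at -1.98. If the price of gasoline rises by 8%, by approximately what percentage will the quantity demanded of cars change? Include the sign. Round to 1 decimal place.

%ΔQ ≈ ε × %ΔP of gasoline = -1.98 × (8%) = -15.8%.
Demand for cars falls by about 15.8%.

-15.8%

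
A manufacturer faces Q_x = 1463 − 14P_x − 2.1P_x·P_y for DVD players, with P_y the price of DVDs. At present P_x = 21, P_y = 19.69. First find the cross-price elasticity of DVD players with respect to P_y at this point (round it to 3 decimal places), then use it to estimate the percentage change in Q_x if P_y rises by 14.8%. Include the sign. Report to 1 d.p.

At P_x = 21, P_y = 19.69: Q_x = 300.671.
∂Q_x/∂P_y = -2.1P_x = -44.1000.
ε = (∂Q_x/∂P_y)(P_y/Q_x) = -44.1000 × 19.69/300.671 ≈ -2.888.
%ΔQ_x ≈ ε × %ΔP_y = -2.888 × (14.8%) = -42.7%.

-42.7%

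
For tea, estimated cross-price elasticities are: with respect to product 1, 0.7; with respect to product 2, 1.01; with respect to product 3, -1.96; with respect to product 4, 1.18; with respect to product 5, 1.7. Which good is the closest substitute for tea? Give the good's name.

product 5

Substitutes have ε > 0. Among the positive values, 1.7 (product 5) is largest.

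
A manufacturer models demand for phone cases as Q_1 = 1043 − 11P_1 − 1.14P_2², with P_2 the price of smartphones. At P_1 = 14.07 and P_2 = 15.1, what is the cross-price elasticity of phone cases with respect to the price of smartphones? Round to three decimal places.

-0.827

At P_1 = 14.07 and P_2 = 15.1: Q_1 = 628.299.
∂Q_1/∂P_2 = -2.28P_2 = -2.28(15.1) = -34.4280.
ε = (∂Q_1/∂P_2)(P_2/Q_1) = -34.4280 × (15.1/628.299) ≈ -0.827.
ε < 0: complements.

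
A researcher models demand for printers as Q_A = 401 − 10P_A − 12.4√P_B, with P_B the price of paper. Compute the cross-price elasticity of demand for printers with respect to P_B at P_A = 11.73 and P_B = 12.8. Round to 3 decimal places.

At P_A = 11.73 and P_B = 12.8: Q_A = 239.336.
∂Q_A/∂P_B = -12.4/(2√P_B) = -12.4/(2√12.8) = -1.7330.
ε = (∂Q_A/∂P_B)(P_B/Q_A) = -1.7330 × (12.8/239.336) ≈ -0.093.
ε < 0: complements.

-0.093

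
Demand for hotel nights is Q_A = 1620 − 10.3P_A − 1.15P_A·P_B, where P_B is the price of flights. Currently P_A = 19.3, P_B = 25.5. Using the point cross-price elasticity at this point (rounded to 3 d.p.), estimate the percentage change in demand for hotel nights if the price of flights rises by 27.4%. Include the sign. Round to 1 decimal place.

At P_A = 19.3, P_B = 25.5: Q_A = 855.238.
∂Q_A/∂P_B = -1.15P_A = -22.1950.
ε = (∂Q_A/∂P_B)(P_B/Q_A) = -22.1950 × 25.5/855.238 ≈ -0.662.
%ΔQ_A ≈ ε × %ΔP_B = -0.662 × (27.4%) = -18.1%.

-18.1%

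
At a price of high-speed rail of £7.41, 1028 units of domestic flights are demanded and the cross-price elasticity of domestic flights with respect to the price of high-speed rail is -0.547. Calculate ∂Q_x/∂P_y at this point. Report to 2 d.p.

-75.89

ε = (∂Q_x/∂P_y)·(P_y/Q_x) ⇒ ∂Q_x/∂P_y = ε·Q_x/P_y = -0.547 × 1028/7.41 ≈ -75.89.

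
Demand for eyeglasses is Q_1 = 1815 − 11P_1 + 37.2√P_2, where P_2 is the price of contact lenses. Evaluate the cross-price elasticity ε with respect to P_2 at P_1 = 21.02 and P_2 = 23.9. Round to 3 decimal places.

0.052

At P_1 = 21.02 and P_2 = 23.9: Q_1 = 1765.642.
∂Q_1/∂P_2 = 37.2/(2√P_2) = 37.2/(2√23.9) = 3.8046.
ε = (∂Q_1/∂P_2)(P_2/Q_1) = 3.8046 × (23.9/1765.642) ≈ 0.052.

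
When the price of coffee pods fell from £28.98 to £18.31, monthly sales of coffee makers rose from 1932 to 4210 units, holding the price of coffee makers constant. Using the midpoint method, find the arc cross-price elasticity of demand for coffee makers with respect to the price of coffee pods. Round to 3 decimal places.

ΔQ_A = 4210 − 1932 = 2278; ΔP_B = 18.31 − 28.98 = -10.67.
Midpoints: Q̄_A = 3071.0, P̄_B = 23.64.
ε = (ΔQ_A/Q̄_A)/(ΔP_B/P̄_B) = (2278/3071.0)/(-10.67/23.64) ≈ -1.644.
ε < 0: coffee makers and coffee pods are complements.

-1.644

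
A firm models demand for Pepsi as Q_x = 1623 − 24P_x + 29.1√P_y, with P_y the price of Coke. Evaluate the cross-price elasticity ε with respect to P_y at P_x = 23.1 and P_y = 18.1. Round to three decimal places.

At P_x = 23.1 and P_y = 18.1: Q_x = 1192.403.
∂Q_x/∂P_y = 29.1/(2√P_y) = 29.1/(2√18.1) = 3.4200.
ε = (∂Q_x/∂P_y)(P_y/Q_x) = 3.4200 × (18.1/1192.403) ≈ 0.052.
ε > 0: substitutes.

0.052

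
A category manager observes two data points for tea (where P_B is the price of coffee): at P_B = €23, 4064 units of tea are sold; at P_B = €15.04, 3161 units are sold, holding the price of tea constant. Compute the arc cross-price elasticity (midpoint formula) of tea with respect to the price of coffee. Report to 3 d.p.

ΔQ_A = 3161 − 4064 = -903; ΔP_B = 15.04 − 23 = -7.96.
Midpoints: Q̄_A = 3612.5, P̄_B = 19.02.
ε = (ΔQ_A/Q̄_A)/(ΔP_B/P̄_B) = (-903/3612.5)/(-7.96/19.02) ≈ 0.597.
ε > 0: tea and coffee are substitutes.

0.597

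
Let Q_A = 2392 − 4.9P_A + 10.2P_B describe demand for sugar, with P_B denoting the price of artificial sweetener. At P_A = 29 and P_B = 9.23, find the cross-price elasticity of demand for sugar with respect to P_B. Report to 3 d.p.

At P_A = 29 and P_B = 9.23: Q_A = 2344.046.
∂Q_A/∂P_B = 10.2.
ε = (∂Q_A/∂P_B)(P_B/Q_A) = 10.2 × (9.23/2344.046) ≈ 0.040.
Since ε > 0, sugar and artificial sweetener are substitutes.

0.040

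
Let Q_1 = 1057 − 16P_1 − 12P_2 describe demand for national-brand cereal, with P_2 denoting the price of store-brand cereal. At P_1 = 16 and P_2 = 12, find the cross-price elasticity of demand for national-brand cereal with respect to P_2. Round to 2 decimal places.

At P_1 = 16 and P_2 = 12: Q_1 = 657.
∂Q_1/∂P_2 = -12.
ε = (∂Q_1/∂P_2)(P_2/Q_1) = -12 × (12/657) ≈ -0.22.
Since ε < 0, national-brand cereal and store-brand cereal are complements.

-0.22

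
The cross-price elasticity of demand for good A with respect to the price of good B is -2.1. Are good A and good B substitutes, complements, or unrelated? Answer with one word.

ε = -2.1 < 0, so a higher price of good B lowers demand for good A: complements.

complements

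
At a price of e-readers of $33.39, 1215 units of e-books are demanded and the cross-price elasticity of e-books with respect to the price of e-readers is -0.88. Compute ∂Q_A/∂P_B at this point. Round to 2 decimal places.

-32.02

ε = (∂Q_A/∂P_B)·(P_B/Q_A) ⇒ ∂Q_A/∂P_B = ε·Q_A/P_B = -0.88 × 1215/33.39 ≈ -32.02.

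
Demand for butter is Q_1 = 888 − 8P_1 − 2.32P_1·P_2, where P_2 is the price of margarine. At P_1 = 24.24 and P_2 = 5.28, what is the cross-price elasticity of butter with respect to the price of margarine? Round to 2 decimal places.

At P_1 = 24.24 and P_2 = 5.28: Q_1 = 397.150.
∂Q_1/∂P_2 = -2.32P_1 = -2.32(24.24) = -56.2368.
ε = (∂Q_1/∂P_2)(P_2/Q_1) = -56.2368 × (5.28/397.150) ≈ -0.75.
ε < 0: complements.

-0.75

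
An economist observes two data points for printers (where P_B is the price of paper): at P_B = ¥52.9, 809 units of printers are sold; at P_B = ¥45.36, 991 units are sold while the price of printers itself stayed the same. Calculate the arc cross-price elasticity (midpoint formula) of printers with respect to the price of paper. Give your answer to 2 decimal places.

ΔQ_A = 991 − 809 = 182; ΔP_B = 45.36 − 52.9 = -7.54.
Midpoints: Q̄_A = 900.0, P̄_B = 49.13.
ε = (ΔQ_A/Q̄_A)/(ΔP_B/P̄_B) = (182/900.0)/(-7.54/49.13) ≈ -1.32.
ε < 0: printers and paper are complements.

-1.32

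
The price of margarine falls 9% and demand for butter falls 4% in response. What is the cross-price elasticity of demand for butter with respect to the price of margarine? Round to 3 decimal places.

0.444

ε = (%ΔQ of butter) / (%ΔP of margarine) = (-4%) / (-9%) ≈ 0.444.
Positive cross-price elasticity: substitutes.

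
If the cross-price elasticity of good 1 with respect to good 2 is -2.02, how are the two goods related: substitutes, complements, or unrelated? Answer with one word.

complements

ε = -2.02 < 0, so a higher price of good 2 lowers demand for good 1: complements.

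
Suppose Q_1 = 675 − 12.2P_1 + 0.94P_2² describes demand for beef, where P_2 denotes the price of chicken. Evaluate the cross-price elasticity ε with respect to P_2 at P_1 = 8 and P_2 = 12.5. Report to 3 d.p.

0.406

At P_1 = 8 and P_2 = 12.5: Q_1 = 724.275.
∂Q_1/∂P_2 = 1.88P_2 = 1.88(12.5) = 23.5000.
ε = (∂Q_1/∂P_2)(P_2/Q_1) = 23.5000 × (12.5/724.275) ≈ 0.406.
ε > 0: substitutes.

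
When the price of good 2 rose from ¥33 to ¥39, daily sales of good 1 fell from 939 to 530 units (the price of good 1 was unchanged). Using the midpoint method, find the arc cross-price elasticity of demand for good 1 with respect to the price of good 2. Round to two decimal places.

ΔQ_1 = 530 − 939 = -409; ΔP_2 = 39 − 33 = 6.
Midpoints: Q̄_1 = 734.5, P̄_2 = 36.00.
ε = (ΔQ_1/Q̄_1)/(ΔP_2/P̄_2) = (-409/734.5)/(6/36.00) ≈ -3.34.
ε < 0: good 1 and good 2 are complements.

-3.34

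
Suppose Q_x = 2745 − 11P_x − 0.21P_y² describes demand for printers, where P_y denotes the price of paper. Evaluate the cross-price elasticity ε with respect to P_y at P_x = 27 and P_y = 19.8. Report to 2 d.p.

At P_x = 27 and P_y = 19.8: Q_x = 2365.672.
∂Q_x/∂P_y = -0.42P_y = -0.42(19.8) = -8.3160.
ε = (∂Q_x/∂P_y)(P_y/Q_x) = -8.3160 × (19.8/2365.672) ≈ -0.07.
ε < 0: complements.

-0.07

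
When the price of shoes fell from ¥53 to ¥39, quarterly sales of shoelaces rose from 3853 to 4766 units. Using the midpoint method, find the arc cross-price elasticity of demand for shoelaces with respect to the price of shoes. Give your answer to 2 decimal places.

-0.70

ΔQ_A = 4766 − 3853 = 913; ΔP_B = 39 − 53 = -14.
Midpoints: Q̄_A = 4309.5, P̄_B = 46.00.
ε = (ΔQ_A/Q̄_A)/(ΔP_B/P̄_B) = (913/4309.5)/(-14/46.00) ≈ -0.70.
ε < 0: shoelaces and shoes are complements.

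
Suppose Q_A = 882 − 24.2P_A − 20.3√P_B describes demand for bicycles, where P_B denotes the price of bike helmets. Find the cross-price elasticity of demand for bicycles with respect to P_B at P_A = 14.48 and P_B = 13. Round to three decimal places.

At P_A = 14.48 and P_B = 13: Q_A = 458.391.
∂Q_A/∂P_B = -20.3/(2√P_B) = -20.3/(2√13) = -2.8151.
ε = (∂Q_A/∂P_B)(P_B/Q_A) = -2.8151 × (13/458.391) ≈ -0.080.
ε < 0: complements.

-0.080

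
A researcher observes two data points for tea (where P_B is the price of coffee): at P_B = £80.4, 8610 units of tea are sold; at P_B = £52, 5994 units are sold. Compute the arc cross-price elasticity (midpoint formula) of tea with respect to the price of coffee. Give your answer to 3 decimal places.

0.835

ΔQ_A = 5994 − 8610 = -2616; ΔP_B = 52 − 80.4 = -28.4.
Midpoints: Q̄_A = 7302.0, P̄_B = 66.20.
ε = (ΔQ_A/Q̄_A)/(ΔP_B/P̄_B) = (-2616/7302.0)/(-28.4/66.20) ≈ 0.835.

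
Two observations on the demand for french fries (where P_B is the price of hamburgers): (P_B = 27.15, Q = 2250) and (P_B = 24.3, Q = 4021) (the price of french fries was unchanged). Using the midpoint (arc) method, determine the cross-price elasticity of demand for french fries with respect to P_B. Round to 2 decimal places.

ΔQ_A = 4021 − 2250 = 1771; ΔP_B = 24.3 − 27.15 = -2.85.
Midpoints: Q̄_A = 3135.5, P̄_B = 25.73.
ε = (ΔQ_A/Q̄_A)/(ΔP_B/P̄_B) = (1771/3135.5)/(-2.85/25.73) ≈ -5.10.
ε < 0: french fries and hamburgers are complements.

-5.10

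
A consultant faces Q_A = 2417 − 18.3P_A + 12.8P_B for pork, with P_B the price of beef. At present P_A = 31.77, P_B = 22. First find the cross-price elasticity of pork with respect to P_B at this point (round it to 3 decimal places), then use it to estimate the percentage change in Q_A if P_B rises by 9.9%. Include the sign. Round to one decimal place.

1.3%

At P_A = 31.77, P_B = 22: Q_A = 2117.209.
∂Q_A/∂P_B = 12.8.
ε = (∂Q_A/∂P_B)(P_B/Q_A) = 12.8000 × 22/2117.209 ≈ 0.133.
%ΔQ_A ≈ ε × %ΔP_B = 0.133 × (9.9%) = 1.3%.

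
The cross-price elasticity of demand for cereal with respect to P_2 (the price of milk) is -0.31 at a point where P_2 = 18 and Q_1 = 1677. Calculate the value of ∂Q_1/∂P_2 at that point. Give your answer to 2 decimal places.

-28.88

ε = (∂Q_1/∂P_2)·(P_2/Q_1) ⇒ ∂Q_1/∂P_2 = ε·Q_1/P_2 = -0.31 × 1677/18 ≈ -28.88.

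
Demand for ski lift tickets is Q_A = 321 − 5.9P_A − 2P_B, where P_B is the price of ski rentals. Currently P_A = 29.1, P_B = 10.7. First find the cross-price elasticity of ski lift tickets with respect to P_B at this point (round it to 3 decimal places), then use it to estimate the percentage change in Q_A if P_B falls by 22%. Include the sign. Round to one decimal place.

3.7%

At P_A = 29.1, P_B = 10.7: Q_A = 127.91.
∂Q_A/∂P_B = -2.
ε = (∂Q_A/∂P_B)(P_B/Q_A) = -2.0000 × 10.7/127.91 ≈ -0.167.
%ΔQ_A ≈ ε × %ΔP_B = -0.167 × (-22%) = 3.7%.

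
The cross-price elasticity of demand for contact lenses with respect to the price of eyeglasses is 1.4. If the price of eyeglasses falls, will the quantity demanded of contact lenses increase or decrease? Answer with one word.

ε > 0 and the price of eyeglasses falls, so the quantity of contact lenses moves in the same direction: it decreases.

decrease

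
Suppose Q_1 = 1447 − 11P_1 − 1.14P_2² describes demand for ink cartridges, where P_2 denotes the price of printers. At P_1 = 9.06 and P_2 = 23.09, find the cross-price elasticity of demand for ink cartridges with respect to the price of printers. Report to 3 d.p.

At P_1 = 9.06 and P_2 = 23.09: Q_1 = 739.551.
∂Q_1/∂P_2 = -2.28P_2 = -2.28(23.09) = -52.6452.
ε = (∂Q_1/∂P_2)(P_2/Q_1) = -52.6452 × (23.09/739.551) ≈ -1.644.
ε < 0: complements.

-1.644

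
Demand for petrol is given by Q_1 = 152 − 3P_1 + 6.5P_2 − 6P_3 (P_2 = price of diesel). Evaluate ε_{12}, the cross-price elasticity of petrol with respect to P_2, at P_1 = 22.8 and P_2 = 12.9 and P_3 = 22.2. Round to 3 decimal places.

2.448

At P_1 = 22.8 and P_2 = 12.9 and P_3 = 22.2: Q_1 = 34.25.
∂Q_1/∂P_2 = 6.5.
ε = (∂Q_1/∂P_2)(P_2/Q_1) = 6.5 × (12.9/34.25) ≈ 2.448.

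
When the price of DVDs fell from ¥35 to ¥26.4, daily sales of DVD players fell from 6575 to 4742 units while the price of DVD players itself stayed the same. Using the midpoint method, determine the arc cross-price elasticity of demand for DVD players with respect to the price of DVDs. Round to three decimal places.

ΔQ_A = 4742 − 6575 = -1833; ΔP_B = 26.4 − 35 = -8.6.
Midpoints: Q̄_A = 5658.5, P̄_B = 30.70.
ε = (ΔQ_A/Q̄_A)/(ΔP_B/P̄_B) = (-1833/5658.5)/(-8.6/30.70) ≈ 1.156.

1.156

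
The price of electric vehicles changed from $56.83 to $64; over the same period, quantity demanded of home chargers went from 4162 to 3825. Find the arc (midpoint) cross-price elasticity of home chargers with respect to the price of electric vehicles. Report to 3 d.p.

ΔQ_A = 3825 − 4162 = -337; ΔP_B = 64 − 56.83 = 7.17.
Midpoints: Q̄_A = 3993.5, P̄_B = 60.41.
ε = (ΔQ_A/Q̄_A)/(ΔP_B/P̄_B) = (-337/3993.5)/(7.17/60.41) ≈ -0.711.

-0.711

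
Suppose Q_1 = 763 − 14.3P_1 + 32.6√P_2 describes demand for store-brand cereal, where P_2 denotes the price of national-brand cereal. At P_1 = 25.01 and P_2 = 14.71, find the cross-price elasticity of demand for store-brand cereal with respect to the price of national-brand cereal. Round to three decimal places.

At P_1 = 25.01 and P_2 = 14.71: Q_1 = 530.390.
∂Q_1/∂P_2 = 32.6/(2√P_2) = 32.6/(2√14.71) = 4.2499.
ε = (∂Q_1/∂P_2)(P_2/Q_1) = 4.2499 × (14.71/530.390) ≈ 0.118.
ε > 0: substitutes.

0.118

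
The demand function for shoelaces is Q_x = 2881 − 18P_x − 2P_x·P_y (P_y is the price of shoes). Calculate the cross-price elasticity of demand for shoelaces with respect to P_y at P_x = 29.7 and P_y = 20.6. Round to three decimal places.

At P_x = 29.7 and P_y = 20.6: Q_x = 1122.76.
∂Q_x/∂P_y = -2P_x = -2(29.7) = -59.4000.
ε = (∂Q_x/∂P_y)(P_y/Q_x) = -59.4000 × (20.6/1122.76) ≈ -1.090.

-1.090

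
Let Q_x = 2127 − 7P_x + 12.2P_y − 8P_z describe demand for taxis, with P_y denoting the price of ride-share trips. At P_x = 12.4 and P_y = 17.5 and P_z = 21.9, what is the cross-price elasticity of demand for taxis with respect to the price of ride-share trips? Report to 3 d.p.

0.103

At P_x = 12.4 and P_y = 17.5 and P_z = 21.9: Q_x = 2078.5.
∂Q_x/∂P_y = 12.2.
ε = (∂Q_x/∂P_y)(P_y/Q_x) = 12.2 × (17.5/2078.5) ≈ 0.103.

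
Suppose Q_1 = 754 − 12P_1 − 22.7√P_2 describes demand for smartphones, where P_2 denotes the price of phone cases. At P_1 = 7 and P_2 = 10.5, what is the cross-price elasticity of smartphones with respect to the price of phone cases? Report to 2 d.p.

-0.06

At P_1 = 7 and P_2 = 10.5: Q_1 = 596.444.
∂Q_1/∂P_2 = -22.7/(2√P_2) = -22.7/(2√10.5) = -3.5027.
ε = (∂Q_1/∂P_2)(P_2/Q_1) = -3.5027 × (10.5/596.444) ≈ -0.06.
ε < 0: complements.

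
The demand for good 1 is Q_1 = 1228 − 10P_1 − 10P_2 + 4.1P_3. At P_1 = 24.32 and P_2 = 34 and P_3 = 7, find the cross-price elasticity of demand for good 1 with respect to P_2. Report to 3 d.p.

-0.505

At P_1 = 24.32 and P_2 = 34 and P_3 = 7: Q_1 = 673.5.
∂Q_1/∂P_2 = -10.
ε = (∂Q_1/∂P_2)(P_2/Q_1) = -10 × (34/673.5) ≈ -0.505.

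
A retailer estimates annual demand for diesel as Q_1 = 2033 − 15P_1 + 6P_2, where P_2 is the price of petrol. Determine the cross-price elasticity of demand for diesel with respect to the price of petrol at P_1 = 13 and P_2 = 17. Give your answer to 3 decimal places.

At P_1 = 13 and P_2 = 17: Q_1 = 1940.
∂Q_1/∂P_2 = 6.
ε = (∂Q_1/∂P_2)(P_2/Q_1) = 6 × (17/1940) ≈ 0.053.
Since ε > 0, diesel and petrol are substitutes.

0.053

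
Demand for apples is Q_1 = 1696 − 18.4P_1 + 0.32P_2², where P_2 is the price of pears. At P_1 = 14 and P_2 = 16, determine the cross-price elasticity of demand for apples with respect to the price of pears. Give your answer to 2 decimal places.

0.11

At P_1 = 14 and P_2 = 16: Q_1 = 1520.32.
∂Q_1/∂P_2 = 0.64P_2 = 0.64(16) = 10.2400.
ε = (∂Q_1/∂P_2)(P_2/Q_1) = 10.2400 × (16/1520.32) ≈ 0.11.
ε > 0: substitutes.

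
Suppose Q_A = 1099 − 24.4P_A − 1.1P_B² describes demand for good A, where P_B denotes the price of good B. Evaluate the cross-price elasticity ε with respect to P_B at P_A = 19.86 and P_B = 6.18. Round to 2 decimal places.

-0.15

At P_A = 19.86 and P_B = 6.18: Q_A = 572.404.
∂Q_A/∂P_B = -2.2P_B = -2.2(6.18) = -13.5960.
ε = (∂Q_A/∂P_B)(P_B/Q_A) = -13.5960 × (6.18/572.404) ≈ -0.15.
ε < 0: complements.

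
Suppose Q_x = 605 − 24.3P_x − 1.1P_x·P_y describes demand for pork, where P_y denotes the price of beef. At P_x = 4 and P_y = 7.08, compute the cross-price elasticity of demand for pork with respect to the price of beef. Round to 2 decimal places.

-0.07

At P_x = 4 and P_y = 7.08: Q_x = 476.648.
∂Q_x/∂P_y = -1.1P_x = -1.1(4) = -4.4000.
ε = (∂Q_x/∂P_y)(P_y/Q_x) = -4.4000 × (7.08/476.648) ≈ -0.07.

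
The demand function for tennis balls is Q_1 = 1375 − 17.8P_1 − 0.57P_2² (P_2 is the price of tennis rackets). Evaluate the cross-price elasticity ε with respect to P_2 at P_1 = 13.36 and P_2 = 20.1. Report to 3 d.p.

At P_1 = 13.36 and P_2 = 20.1: Q_1 = 906.906.
∂Q_1/∂P_2 = -1.14P_2 = -1.14(20.1) = -22.9140.
ε = (∂Q_1/∂P_2)(P_2/Q_1) = -22.9140 × (20.1/906.906) ≈ -0.508.
ε < 0: complements.

-0.508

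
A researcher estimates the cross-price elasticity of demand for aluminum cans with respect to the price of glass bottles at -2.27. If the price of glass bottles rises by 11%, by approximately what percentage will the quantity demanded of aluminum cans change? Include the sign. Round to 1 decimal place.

%ΔQ ≈ ε × %ΔP of glass bottles = -2.27 × (11%) = -25.0%.

-25.0%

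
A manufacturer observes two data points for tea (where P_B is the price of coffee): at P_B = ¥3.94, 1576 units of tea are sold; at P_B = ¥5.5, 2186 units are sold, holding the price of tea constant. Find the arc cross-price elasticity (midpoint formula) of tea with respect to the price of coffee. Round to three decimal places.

ΔQ_A = 2186 − 1576 = 610; ΔP_B = 5.5 − 3.94 = 1.56.
Midpoints: Q̄_A = 1881.0, P̄_B = 4.72.
ε = (ΔQ_A/Q̄_A)/(ΔP_B/P̄_B) = (610/1881.0)/(1.56/4.72) ≈ 0.981.

0.981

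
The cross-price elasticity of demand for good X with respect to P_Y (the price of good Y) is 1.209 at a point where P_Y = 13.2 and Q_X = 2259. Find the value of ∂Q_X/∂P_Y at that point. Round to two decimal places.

ε = (∂Q_X/∂P_Y)·(P_Y/Q_X) ⇒ ∂Q_X/∂P_Y = ε·Q_X/P_Y = 1.209 × 2259/13.2 ≈ 206.90.

206.90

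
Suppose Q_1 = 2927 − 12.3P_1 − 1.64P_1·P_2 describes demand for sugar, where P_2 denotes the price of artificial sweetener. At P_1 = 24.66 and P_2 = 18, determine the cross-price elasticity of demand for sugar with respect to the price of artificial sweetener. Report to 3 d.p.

At P_1 = 24.66 and P_2 = 18: Q_1 = 1895.719.
∂Q_1/∂P_2 = -1.64P_1 = -1.64(24.66) = -40.4424.
ε = (∂Q_1/∂P_2)(P_2/Q_1) = -40.4424 × (18/1895.719) ≈ -0.384.
ε < 0: complements.

-0.384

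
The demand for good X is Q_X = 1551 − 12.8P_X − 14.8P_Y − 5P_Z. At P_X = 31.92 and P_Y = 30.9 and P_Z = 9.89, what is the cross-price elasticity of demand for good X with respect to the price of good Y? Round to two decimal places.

At P_X = 31.92 and P_Y = 30.9 and P_Z = 9.89: Q_X = 635.654.
∂Q_X/∂P_Y = -14.8.
ε = (∂Q_X/∂P_Y)(P_Y/Q_X) = -14.8 × (30.9/635.654) ≈ -0.72.
Since ε < 0, good X and good Y are complements.

-0.72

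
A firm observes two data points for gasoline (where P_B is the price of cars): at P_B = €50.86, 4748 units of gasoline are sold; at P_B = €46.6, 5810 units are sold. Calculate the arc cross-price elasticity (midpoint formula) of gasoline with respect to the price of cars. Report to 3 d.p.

ΔQ_A = 5810 − 4748 = 1062; ΔP_B = 46.6 − 50.86 = -4.26.
Midpoints: Q̄_A = 5279.0, P̄_B = 48.73.
ε = (ΔQ_A/Q̄_A)/(ΔP_B/P̄_B) = (1062/5279.0)/(-4.26/48.73) ≈ -2.301.
ε < 0: gasoline and cars are complements.

-2.301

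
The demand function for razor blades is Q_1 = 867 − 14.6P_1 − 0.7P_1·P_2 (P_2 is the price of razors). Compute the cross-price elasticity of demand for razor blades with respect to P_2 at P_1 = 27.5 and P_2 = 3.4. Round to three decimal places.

At P_1 = 27.5 and P_2 = 3.4: Q_1 = 400.05.
∂Q_1/∂P_2 = -0.7P_1 = -0.7(27.5) = -19.2500.
ε = (∂Q_1/∂P_2)(P_2/Q_1) = -19.2500 × (3.4/400.05) ≈ -0.164.

-0.164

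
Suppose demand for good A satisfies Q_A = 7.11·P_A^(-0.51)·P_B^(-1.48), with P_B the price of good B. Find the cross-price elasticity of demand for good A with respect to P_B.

In a log-linear (constant-elasticity) demand function, the coefficient on the exponent of P_B is the cross-price elasticity.
ε = -1.48. Negative, so good A and good B are complements.

-1.48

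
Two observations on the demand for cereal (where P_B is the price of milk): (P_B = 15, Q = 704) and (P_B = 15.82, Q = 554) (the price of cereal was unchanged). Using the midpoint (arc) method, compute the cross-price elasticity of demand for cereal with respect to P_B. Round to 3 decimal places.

-4.482

ΔQ_A = 554 − 704 = -150; ΔP_B = 15.82 − 15 = 0.82.
Midpoints: Q̄_A = 629.0, P̄_B = 15.41.
ε = (ΔQ_A/Q̄_A)/(ΔP_B/P̄_B) = (-150/629.0)/(0.82/15.41) ≈ -4.482.
ε < 0: cereal and milk are complements.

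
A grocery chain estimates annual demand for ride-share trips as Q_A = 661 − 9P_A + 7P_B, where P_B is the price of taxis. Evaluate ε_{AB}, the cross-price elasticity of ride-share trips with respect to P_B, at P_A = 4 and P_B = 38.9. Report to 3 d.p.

At P_A = 4 and P_B = 38.9: Q_A = 897.3.
∂Q_A/∂P_B = 7.
ε = (∂Q_A/∂P_B)(P_B/Q_A) = 7 × (38.9/897.3) ≈ 0.303.
Since ε > 0, ride-share trips and taxis are substitutes.

0.303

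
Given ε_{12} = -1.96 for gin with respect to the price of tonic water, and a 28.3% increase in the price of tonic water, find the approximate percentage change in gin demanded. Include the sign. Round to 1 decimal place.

%ΔQ ≈ ε × %ΔP of tonic water = -1.96 × (28.3%) = -55.5%.

-55.5%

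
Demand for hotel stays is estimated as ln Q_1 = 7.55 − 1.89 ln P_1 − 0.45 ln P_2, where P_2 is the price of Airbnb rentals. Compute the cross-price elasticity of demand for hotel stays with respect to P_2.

-0.45

In a log-linear (constant-elasticity) demand function, the coefficient on ln P_2 is the cross-price elasticity.
ε = -0.45. Negative, so hotel stays and Airbnb rentals are complements.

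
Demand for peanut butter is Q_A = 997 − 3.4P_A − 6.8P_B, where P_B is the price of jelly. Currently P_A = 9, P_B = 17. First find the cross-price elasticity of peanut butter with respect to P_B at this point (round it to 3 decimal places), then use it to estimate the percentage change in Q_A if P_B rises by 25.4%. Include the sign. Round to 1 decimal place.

-3.5%

At P_A = 9, P_B = 17: Q_A = 850.8.
∂Q_A/∂P_B = -6.8.
ε = (∂Q_A/∂P_B)(P_B/Q_A) = -6.8000 × 17/850.8 ≈ -0.136.
%ΔQ_A ≈ ε × %ΔP_B = -0.136 × (25.4%) = -3.5%.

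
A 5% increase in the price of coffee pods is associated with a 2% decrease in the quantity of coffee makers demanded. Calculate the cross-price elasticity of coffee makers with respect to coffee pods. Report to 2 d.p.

-0.40

ε = (%ΔQ of coffee makers) / (%ΔP of coffee pods) = (-2%) / (5%) ≈ -0.40.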